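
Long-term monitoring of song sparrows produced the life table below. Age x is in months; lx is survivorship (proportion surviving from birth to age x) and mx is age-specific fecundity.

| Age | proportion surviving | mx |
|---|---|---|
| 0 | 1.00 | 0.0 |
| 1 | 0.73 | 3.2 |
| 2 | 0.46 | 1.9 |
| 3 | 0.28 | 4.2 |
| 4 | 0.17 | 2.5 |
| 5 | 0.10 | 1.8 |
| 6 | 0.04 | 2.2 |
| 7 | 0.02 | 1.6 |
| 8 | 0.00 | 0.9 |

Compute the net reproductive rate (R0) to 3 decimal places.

5.111

lx·mx by age: 0, 2.336, 0.874, 1.176, 0.425, 0.18, 0.088, 0.032, 0
R0 = Σ lx·mx = 5.111 → 5.111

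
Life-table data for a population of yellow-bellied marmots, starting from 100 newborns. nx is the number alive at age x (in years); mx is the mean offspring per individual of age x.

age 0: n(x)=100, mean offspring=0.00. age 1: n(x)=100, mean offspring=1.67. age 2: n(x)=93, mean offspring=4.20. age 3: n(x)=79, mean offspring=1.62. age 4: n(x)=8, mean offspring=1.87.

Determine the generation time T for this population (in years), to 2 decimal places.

1.99

lx = nx/n0 = nx/100: 1, 1, 0.93, 0.79, 0.08
lx·mx: 0, 1.67, 3.906, 1.2798, 0.1496 → R0 = 7.0054
x·lx·mx: 0, 1.67, 7.812, 3.8394, 0.5984 → Σ = 13.9198
T = 13.9198 / 7.0054 = 1.98701… → 1.99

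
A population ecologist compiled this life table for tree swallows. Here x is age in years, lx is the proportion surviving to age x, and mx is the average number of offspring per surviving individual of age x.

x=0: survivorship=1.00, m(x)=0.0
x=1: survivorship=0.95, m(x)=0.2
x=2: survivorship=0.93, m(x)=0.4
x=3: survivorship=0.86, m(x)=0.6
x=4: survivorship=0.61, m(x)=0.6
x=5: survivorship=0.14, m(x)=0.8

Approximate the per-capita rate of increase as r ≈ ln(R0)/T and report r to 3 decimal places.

0.153

R0 = Σ lx·mx = 0 + 0.19 + 0.372 + 0.516 + 0.366 + 0.112 = 1.556
Σ x·lx·mx = 4.506; T = 4.506/1.556 = 2.89589…
r ≈ ln(R0)/T = ln(1.556)/2.89589… = 0.15267… → 0.153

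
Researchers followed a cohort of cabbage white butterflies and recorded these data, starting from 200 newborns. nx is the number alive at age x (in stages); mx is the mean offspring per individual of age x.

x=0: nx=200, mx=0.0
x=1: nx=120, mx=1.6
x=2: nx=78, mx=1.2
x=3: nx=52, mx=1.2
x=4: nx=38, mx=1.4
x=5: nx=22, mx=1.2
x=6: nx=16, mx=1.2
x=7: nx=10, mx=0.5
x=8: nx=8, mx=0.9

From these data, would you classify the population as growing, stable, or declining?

lx = nx/n0 = nx/200: 1, 0.6, 0.39, 0.26, 0.19, 0.11, 0.08, 0.05, 0.04
R0 = Σ lx·mx = 0 + 0.96 + 0.468 + 0.312 + 0.266 + 0.132 + 0.096 + 0.025 + 0.036 = 2.295
R0 > 1, so the population is growing.

growing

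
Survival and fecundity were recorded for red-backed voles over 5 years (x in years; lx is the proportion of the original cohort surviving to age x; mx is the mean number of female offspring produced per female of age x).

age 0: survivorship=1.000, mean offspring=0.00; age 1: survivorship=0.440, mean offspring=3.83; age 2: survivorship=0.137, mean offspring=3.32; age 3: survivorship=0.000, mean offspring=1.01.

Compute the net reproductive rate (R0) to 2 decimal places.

2.14

lx·mx by age: 0, 1.6852, 0.45484, 0
R0 = Σ lx·mx = 2.14004 → 2.14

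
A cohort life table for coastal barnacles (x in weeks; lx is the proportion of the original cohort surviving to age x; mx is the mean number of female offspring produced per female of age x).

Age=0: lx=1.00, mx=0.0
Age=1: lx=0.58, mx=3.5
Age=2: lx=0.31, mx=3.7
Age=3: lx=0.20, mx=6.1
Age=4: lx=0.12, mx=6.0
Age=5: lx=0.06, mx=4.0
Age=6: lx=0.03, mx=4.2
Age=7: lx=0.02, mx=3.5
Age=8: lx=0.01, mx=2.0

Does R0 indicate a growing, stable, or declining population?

growing

R0 = Σ lx·mx = 0 + 2.03 + 1.147 + 1.22 + 0.72 + 0.24 + 0.126 + 0.07 + 0.02 = 5.573
R0 > 1, so the population is growing.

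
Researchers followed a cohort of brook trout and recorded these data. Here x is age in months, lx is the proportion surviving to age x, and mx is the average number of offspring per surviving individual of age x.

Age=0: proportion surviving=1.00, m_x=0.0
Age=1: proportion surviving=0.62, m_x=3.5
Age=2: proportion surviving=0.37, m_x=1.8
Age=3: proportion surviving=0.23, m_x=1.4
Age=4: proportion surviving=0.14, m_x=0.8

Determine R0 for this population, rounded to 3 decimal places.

3.270

lx·mx by age: 0, 2.17, 0.666, 0.322, 0.112
R0 = Σ lx·mx = 3.27 → 3.270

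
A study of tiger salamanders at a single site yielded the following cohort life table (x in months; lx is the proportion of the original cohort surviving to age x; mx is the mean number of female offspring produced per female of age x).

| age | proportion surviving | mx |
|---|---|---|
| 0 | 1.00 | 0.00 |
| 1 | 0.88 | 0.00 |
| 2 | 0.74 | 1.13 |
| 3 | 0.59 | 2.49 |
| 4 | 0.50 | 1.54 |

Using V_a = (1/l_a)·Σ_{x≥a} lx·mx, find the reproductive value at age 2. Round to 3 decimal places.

lx·mx for x ≥ 2: 0.8362, 1.4691, 0.77 → sum = 3.0753
V_2 = 3.0753 / l_2 = 3.0753 / 0.74 = 4.155811… → 4.156

4.156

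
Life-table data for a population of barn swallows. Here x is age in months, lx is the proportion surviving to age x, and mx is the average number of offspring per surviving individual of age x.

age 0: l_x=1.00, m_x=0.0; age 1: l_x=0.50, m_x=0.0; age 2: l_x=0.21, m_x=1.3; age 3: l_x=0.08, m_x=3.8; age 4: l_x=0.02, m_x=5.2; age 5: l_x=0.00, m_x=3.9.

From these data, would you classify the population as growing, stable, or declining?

R0 = Σ lx·mx = 0 + 0 + 0.273 + 0.304 + 0.104 + 0 = 0.681
R0 < 1, so the population is declining.

declining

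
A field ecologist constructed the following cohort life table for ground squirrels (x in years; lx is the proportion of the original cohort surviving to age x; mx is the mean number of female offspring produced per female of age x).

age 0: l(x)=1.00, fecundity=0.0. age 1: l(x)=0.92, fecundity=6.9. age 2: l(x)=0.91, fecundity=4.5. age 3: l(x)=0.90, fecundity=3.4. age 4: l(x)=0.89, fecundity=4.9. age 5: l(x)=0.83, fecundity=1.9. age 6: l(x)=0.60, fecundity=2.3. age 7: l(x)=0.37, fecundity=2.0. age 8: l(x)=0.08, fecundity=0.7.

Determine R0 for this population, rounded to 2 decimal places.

21.62

lx·mx by age: 0, 6.348, 4.095, 3.06, 4.361, 1.577, 1.38, 0.74, 0.056
R0 = Σ lx·mx = 21.617 → 21.62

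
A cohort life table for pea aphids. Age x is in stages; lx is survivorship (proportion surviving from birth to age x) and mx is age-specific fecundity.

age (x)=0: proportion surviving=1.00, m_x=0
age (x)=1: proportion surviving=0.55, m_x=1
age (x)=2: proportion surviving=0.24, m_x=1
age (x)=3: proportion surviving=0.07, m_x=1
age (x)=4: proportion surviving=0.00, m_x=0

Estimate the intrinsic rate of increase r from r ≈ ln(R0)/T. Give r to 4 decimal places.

-0.1046

R0 = Σ lx·mx = 0 + 0.55 + 0.24 + 0.07 + 0 = 0.86
Σ x·lx·mx = 1.24; T = 1.24/0.86 = 1.44186…
r ≈ ln(R0)/T = ln(0.86)/1.44186… = -0.104603… → -0.1046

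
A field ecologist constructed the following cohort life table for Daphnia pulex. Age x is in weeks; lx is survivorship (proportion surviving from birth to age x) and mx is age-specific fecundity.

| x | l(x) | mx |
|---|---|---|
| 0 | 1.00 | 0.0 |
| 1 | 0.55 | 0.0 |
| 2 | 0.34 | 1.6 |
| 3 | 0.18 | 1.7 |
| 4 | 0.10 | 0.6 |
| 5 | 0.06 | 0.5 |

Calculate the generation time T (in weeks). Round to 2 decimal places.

2.55

lx·mx: 0, 0, 0.544, 0.306, 0.06, 0.03 → R0 = 0.94
x·lx·mx: 0, 0, 1.088, 0.918, 0.24, 0.15 → Σ = 2.396
T = 2.396 / 0.94 = 2.548936… → 2.55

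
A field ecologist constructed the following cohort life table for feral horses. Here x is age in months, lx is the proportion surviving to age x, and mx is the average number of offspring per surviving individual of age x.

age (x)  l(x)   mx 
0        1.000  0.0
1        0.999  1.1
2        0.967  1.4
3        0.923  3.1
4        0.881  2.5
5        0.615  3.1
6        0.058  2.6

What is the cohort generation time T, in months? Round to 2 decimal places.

lx·mx: 0, 1.0989, 1.3538, 2.8613, 2.2025, 1.9065, 0.1508 → R0 = 9.5738
x·lx·mx: 0, 1.0989, 2.7076, 8.5839, 8.81, 9.5325, 0.9048 → Σ = 31.6377
T = 31.6377 / 9.5738 = 3.304613… → 3.30

3.30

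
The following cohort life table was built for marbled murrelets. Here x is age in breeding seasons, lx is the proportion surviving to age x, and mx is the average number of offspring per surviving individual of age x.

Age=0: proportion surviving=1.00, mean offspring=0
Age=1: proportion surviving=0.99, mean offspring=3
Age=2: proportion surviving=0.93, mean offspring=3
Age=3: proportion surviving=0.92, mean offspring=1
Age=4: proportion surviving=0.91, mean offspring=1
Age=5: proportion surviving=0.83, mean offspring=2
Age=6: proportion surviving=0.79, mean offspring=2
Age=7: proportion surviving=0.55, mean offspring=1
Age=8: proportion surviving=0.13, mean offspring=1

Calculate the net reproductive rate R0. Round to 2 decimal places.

lx·mx by age: 0, 2.97, 2.79, 0.92, 0.91, 1.66, 1.58, 0.55, 0.13
R0 = Σ lx·mx = 11.51 → 11.51

11.51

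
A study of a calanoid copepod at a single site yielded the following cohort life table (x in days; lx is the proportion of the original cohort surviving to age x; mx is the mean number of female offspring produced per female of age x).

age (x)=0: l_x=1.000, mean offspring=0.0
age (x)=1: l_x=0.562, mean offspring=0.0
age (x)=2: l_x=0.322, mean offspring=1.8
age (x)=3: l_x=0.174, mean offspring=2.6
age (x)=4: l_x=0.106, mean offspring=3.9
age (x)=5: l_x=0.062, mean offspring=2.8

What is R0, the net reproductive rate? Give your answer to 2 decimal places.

1.62

lx·mx by age: 0, 0, 0.5796, 0.4524, 0.4134, 0.1736
R0 = Σ lx·mx = 1.619 → 1.62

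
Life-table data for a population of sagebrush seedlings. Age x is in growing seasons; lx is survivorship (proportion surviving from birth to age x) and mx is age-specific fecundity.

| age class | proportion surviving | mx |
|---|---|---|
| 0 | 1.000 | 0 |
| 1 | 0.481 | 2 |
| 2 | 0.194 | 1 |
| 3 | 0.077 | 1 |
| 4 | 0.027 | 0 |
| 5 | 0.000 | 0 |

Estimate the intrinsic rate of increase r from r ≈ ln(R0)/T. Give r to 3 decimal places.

0.163

R0 = Σ lx·mx = 0 + 0.962 + 0.194 + 0.077 + 0 + 0 = 1.233
Σ x·lx·mx = 1.581; T = 1.581/1.233 = 1.28224…
r ≈ ln(R0)/T = ln(1.233)/1.28224… = 0.16335… → 0.163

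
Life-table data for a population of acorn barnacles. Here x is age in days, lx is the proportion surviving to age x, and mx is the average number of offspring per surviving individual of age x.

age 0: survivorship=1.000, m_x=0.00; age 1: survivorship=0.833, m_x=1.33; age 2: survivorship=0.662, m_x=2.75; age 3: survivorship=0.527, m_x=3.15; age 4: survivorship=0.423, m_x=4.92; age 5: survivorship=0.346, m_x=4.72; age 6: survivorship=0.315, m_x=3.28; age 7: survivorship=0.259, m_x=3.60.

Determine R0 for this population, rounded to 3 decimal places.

lx·mx by age: 0, 1.10789, 1.8205, 1.66005, 2.08116, 1.63312, 1.0332, 0.9324
R0 = Σ lx·mx = 10.26832 → 10.268

10.268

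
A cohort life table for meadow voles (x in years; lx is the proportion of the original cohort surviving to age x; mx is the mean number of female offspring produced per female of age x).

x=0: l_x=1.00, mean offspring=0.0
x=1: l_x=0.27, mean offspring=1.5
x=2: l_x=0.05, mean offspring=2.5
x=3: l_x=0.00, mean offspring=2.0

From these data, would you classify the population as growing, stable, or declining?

R0 = Σ lx·mx = 0 + 0.405 + 0.125 + 0 = 0.53
R0 < 1, so the population is declining.

declining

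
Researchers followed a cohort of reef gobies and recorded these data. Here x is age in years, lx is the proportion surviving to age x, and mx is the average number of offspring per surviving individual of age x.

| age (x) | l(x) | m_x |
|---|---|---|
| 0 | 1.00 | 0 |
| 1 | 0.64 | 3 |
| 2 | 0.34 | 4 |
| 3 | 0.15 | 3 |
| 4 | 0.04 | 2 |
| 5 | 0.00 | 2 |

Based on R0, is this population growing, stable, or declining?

R0 = Σ lx·mx = 0 + 1.92 + 1.36 + 0.45 + 0.08 + 0 = 3.81
R0 > 1, so the population is growing.

growing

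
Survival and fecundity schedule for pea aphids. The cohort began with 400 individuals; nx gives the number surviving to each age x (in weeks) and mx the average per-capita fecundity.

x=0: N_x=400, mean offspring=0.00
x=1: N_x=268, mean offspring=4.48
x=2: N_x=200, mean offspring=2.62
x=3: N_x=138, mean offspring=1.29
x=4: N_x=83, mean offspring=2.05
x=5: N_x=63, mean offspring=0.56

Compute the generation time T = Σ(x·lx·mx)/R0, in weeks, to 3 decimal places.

lx = nx/n0 = nx/400: 1, 0.67, 0.5, 0.345, 0.2075, 0.1575
lx·mx: 0, 3.0016, 1.31, 0.44505, 0.425375, 0.0882 → R0 = 5.270225
x·lx·mx: 0, 3.0016, 2.62, 1.33515, 1.7015, 0.441 → Σ = 9.09925
T = 9.09925 / 5.270225 = 1.726539… → 1.727

1.727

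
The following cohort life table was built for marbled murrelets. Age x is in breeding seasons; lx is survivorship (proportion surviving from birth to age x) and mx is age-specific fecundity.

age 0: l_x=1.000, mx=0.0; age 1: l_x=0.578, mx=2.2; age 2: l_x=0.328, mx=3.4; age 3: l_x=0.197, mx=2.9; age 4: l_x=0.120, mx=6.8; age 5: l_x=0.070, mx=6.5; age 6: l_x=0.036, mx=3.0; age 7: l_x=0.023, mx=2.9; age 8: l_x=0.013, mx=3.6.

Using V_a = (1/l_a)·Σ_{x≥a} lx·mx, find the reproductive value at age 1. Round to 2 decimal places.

lx·mx for x ≥ 1: 1.2716, 1.1152, 0.5713, 0.816, 0.455, 0.108, 0.0667, 0.0468 → sum = 4.4506
V_1 = 4.4506 / l_1 = 4.4506 / 0.578 = 7.7 → 7.70

7.70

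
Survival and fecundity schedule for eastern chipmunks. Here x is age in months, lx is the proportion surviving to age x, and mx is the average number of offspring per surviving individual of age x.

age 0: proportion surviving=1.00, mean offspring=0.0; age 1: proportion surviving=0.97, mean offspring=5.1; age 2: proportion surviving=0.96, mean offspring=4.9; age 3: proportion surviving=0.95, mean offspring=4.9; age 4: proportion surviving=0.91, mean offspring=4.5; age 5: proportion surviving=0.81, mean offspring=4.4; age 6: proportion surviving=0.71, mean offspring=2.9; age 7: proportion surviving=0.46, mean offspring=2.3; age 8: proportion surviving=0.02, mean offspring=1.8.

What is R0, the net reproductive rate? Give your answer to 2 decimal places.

25.12

lx·mx by age: 0, 4.947, 4.704, 4.655, 4.095, 3.564, 2.059, 1.058, 0.036
R0 = Σ lx·mx = 25.118 → 25.12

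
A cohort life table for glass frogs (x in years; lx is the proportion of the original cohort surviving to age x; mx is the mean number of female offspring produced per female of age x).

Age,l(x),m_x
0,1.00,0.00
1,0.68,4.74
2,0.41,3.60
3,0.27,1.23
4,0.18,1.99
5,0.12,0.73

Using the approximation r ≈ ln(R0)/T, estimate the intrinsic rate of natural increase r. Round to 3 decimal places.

R0 = Σ lx·mx = 0 + 3.2232 + 1.476 + 0.3321 + 0.3582 + 0.0876 = 5.4771
Σ x·lx·mx = 9.0423; T = 9.0423/5.4771 = 1.65093…
r ≈ ln(R0)/T = ln(5.4771)/1.65093… = 1.03007… → 1.030

1.030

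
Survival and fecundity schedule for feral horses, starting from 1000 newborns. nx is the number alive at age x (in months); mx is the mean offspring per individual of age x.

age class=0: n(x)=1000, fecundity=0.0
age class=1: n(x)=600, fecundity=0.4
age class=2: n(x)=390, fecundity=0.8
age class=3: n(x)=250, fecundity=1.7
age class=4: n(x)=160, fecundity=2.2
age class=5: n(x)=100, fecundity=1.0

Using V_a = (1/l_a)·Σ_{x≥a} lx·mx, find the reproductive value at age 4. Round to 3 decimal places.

lx = nx/n0 = nx/1000: 1, 0.6, 0.39, 0.25, 0.16, 0.1
lx·mx for x ≥ 4: 0.352, 0.1 → sum = 0.452
V_4 = 0.452 / l_4 = 0.452 / 0.16 = 2.825 → 2.825

2.825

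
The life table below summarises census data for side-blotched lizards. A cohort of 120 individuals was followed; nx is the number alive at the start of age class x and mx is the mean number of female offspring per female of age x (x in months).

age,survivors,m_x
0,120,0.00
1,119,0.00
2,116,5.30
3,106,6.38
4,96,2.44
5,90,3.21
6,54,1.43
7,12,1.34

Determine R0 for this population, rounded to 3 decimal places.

lx = nx/n0 = nx/120: 1, 0.99167…, 0.96667…, 0.88333…, 0.8, 0.75, 0.45, 0.1
lx·mx by age: 0, 0, 5.123333…, 5.635667…, 1.952, 2.4075, 0.6435, 0.134
R0 = Σ lx·mx = 15.896… → 15.896

15.896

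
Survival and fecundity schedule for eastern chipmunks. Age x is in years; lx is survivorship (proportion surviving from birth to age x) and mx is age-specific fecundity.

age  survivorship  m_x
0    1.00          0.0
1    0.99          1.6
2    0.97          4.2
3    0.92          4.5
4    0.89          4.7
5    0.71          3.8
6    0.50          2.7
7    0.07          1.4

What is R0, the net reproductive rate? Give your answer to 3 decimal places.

18.127

lx·mx by age: 0, 1.584, 4.074, 4.14, 4.183, 2.698, 1.35, 0.098
R0 = Σ lx·mx = 18.127 → 18.127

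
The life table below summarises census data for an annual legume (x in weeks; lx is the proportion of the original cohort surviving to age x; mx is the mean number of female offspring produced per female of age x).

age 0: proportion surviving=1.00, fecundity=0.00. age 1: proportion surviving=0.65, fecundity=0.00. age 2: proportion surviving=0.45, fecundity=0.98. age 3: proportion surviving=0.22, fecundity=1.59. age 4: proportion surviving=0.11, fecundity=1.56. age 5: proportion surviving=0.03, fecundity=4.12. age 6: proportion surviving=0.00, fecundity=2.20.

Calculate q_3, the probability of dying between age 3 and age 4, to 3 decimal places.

q_3 = (l_3 − l_4) / l_3 = (0.22 − 0.11) / 0.22
     = 0.11 / 0.22 = 0.5 → 0.500

0.500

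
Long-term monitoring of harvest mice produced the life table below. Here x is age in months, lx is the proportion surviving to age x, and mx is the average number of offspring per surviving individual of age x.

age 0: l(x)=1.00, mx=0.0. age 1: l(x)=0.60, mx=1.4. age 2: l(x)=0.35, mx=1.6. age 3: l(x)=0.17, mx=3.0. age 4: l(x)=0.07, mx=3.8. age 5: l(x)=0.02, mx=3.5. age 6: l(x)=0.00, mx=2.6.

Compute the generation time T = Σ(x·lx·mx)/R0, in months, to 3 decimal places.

lx·mx: 0, 0.84, 0.56, 0.51, 0.266, 0.07, 0 → R0 = 2.246
x·lx·mx: 0, 0.84, 1.12, 1.53, 1.064, 0.35, 0 → Σ = 4.904
T = 4.904 / 2.246 = 2.183437… → 2.183

2.183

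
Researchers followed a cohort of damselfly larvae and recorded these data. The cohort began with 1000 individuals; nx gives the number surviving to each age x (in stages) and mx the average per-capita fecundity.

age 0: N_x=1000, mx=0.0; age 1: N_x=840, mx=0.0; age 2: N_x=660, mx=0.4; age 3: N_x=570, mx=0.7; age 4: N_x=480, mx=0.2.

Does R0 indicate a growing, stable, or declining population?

declining

lx = nx/n0 = nx/1000: 1, 0.84, 0.66, 0.57, 0.48
R0 = Σ lx·mx = 0 + 0 + 0.264 + 0.399 + 0.096 = 0.759
R0 < 1, so the population is declining.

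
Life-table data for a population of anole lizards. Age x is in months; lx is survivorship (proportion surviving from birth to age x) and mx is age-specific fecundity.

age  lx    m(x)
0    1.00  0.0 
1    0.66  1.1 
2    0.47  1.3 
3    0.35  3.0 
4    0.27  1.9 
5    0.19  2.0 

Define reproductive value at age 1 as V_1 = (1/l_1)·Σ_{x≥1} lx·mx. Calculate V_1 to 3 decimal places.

4.970

lx·mx for x ≥ 1: 0.726, 0.611, 1.05, 0.513, 0.38 → sum = 3.28
V_1 = 3.28 / l_1 = 3.28 / 0.66 = 4.969697… → 4.970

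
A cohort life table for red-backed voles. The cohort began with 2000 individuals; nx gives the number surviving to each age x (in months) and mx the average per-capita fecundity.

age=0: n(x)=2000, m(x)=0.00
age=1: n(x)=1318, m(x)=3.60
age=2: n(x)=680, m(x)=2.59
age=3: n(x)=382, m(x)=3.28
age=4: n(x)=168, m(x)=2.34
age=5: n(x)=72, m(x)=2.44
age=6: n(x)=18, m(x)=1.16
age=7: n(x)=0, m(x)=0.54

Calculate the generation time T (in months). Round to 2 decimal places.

1.75

lx = nx/n0 = nx/2000: 1, 0.659, 0.34, 0.191, 0.084, 0.036, 0.009, 0
lx·mx: 0, 2.3724, 0.8806, 0.62648, 0.19656, 0.08784, 0.01044, 0 → R0 = 4.17432
x·lx·mx: 0, 2.3724, 1.7612, 1.87944, 0.78624, 0.4392, 0.06264, 0 → Σ = 7.30112
T = 7.30112 / 4.17432 = 1.749056… → 1.75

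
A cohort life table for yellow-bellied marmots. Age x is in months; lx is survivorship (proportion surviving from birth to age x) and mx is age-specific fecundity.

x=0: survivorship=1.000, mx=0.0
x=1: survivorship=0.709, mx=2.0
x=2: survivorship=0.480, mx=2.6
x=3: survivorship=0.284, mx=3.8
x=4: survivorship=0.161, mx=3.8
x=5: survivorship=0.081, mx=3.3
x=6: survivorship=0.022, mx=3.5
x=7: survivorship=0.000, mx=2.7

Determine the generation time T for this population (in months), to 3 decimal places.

lx·mx: 0, 1.418, 1.248, 1.0792, 0.6118, 0.2673, 0.077, 0 → R0 = 4.7013
x·lx·mx: 0, 1.418, 2.496, 3.2376, 2.4472, 1.3365, 0.462, 0 → Σ = 11.3973
T = 11.3973 / 4.7013 = 2.424287… → 2.424

2.424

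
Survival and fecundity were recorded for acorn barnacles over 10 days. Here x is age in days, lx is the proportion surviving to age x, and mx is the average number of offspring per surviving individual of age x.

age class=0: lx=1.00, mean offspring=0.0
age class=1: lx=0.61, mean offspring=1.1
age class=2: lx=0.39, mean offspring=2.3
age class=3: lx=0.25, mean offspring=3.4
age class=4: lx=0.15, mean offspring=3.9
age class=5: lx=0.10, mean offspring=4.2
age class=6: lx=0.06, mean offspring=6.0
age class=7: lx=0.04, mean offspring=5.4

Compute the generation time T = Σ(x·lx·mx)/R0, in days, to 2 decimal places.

3.28

lx·mx: 0, 0.671, 0.897, 0.85, 0.585, 0.42, 0.36, 0.216 → R0 = 3.999
x·lx·mx: 0, 0.671, 1.794, 2.55, 2.34, 2.1, 2.16, 1.512 → Σ = 13.127
T = 13.127 / 3.999 = 3.282571… → 3.28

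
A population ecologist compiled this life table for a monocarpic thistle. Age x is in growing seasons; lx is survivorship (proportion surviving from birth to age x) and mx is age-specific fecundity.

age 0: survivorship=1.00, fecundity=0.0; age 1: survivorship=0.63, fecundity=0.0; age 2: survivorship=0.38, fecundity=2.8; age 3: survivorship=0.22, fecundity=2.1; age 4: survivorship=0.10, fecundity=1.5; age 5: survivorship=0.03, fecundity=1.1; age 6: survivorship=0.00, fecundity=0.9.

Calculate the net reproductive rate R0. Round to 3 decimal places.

lx·mx by age: 0, 0, 1.064, 0.462, 0.15, 0.033, 0
R0 = Σ lx·mx = 1.709 → 1.709

1.709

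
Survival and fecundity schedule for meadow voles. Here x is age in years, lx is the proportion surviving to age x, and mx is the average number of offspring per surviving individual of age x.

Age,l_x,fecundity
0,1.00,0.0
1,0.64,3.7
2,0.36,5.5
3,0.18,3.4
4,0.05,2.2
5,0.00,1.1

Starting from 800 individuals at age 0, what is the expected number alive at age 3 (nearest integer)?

144

Expected survivors = N0 · l_3 = 800 × 0.18 = 144 → 144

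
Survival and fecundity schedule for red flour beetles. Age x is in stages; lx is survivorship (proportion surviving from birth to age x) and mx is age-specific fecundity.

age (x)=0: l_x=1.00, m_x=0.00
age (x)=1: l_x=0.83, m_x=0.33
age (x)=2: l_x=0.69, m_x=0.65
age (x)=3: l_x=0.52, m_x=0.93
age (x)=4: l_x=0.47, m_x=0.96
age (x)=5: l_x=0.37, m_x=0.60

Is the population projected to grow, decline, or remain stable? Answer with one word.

R0 = Σ lx·mx = 0 + 0.2739 + 0.4485 + 0.4836 + 0.4512 + 0.222 = 1.8792
R0 > 1, so the population is growing.

growing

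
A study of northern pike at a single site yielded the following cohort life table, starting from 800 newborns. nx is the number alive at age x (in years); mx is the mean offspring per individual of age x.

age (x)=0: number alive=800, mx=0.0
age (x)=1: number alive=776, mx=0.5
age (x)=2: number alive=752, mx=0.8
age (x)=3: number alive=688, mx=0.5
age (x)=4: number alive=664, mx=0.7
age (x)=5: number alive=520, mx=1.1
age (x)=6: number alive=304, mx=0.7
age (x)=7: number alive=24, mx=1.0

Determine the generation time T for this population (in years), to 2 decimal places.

lx = nx/n0 = nx/800: 1, 0.97, 0.94, 0.86, 0.83, 0.65, 0.38, 0.03
lx·mx: 0, 0.485, 0.752, 0.43, 0.581, 0.715, 0.266, 0.03 → R0 = 3.259
x·lx·mx: 0, 0.485, 1.504, 1.29, 2.324, 3.575, 1.596, 0.21 → Σ = 10.984
T = 10.984 / 3.259 = 3.370359… → 3.37

3.37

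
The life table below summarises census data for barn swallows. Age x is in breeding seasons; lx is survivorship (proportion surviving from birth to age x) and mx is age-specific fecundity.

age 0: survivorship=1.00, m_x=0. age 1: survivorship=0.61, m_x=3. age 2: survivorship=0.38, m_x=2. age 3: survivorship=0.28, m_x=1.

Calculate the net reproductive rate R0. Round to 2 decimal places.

2.87

lx·mx by age: 0, 1.83, 0.76, 0.28
R0 = Σ lx·mx = 2.87 → 2.87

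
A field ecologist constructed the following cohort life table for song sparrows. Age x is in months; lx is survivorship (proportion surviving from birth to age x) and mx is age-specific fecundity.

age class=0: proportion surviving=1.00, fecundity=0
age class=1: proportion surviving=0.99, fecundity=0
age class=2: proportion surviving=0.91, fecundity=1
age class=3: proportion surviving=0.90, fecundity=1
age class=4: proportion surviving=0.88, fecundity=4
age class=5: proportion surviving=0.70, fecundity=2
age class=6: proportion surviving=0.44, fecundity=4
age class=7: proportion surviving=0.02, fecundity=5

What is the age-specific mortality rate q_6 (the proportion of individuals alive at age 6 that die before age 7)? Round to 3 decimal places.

0.955

q_6 = (l_6 − l_7) / l_6 = (0.44 − 0.02) / 0.44
     = 0.42 / 0.44 = 0.954545… → 0.955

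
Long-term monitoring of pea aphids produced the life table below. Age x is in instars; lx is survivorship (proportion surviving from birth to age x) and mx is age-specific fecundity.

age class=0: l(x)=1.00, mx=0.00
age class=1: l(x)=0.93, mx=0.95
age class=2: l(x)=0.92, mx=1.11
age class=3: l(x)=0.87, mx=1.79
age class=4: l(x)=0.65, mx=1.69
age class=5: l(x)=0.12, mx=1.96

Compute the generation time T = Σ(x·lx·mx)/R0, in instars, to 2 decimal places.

2.75

lx·mx: 0, 0.8835, 1.0212, 1.5573, 1.0985, 0.2352 → R0 = 4.7957
x·lx·mx: 0, 0.8835, 2.0424, 4.6719, 4.394, 1.176 → Σ = 13.1678
T = 13.1678 / 4.7957 = 2.745751… → 2.75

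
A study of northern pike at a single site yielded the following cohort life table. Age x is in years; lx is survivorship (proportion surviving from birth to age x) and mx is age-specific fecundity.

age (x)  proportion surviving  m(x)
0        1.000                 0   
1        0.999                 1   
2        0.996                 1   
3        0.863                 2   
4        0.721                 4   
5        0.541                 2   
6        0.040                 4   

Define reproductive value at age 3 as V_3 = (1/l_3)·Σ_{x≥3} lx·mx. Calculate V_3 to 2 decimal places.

6.78

lx·mx for x ≥ 3: 1.726, 2.884, 1.082, 0.16 → sum = 5.852
V_3 = 5.852 / l_3 = 5.852 / 0.863 = 6.780997… → 6.78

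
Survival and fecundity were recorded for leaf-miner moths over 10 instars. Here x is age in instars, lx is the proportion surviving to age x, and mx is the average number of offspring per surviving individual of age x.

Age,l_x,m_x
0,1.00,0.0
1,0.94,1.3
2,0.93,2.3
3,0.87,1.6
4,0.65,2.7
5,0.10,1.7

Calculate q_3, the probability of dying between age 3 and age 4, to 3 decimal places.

0.253

q_3 = (l_3 − l_4) / l_3 = (0.87 − 0.65) / 0.87
     = 0.22 / 0.87 = 0.252874… → 0.253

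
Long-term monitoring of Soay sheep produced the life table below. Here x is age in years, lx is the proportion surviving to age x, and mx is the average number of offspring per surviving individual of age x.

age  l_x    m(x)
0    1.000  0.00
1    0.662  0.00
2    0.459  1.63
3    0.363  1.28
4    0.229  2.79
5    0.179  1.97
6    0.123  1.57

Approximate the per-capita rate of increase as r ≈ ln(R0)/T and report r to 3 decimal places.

0.251

R0 = Σ lx·mx = 0 + 0 + 0.74817 + 0.46464 + 0.63891 + 0.35263 + 0.19311 = 2.39746
Σ x·lx·mx = 8.36771; T = 8.36771/2.39746 = 3.49024…
r ≈ ln(R0)/T = ln(2.39746)/3.49024… = 0.25053… → 0.251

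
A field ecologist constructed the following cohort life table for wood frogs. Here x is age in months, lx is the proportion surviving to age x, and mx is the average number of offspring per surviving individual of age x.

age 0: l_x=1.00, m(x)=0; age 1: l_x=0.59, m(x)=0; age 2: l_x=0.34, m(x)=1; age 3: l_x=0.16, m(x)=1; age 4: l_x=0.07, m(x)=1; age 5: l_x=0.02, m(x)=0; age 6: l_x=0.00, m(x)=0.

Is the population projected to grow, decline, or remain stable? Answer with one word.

R0 = Σ lx·mx = 0 + 0 + 0.34 + 0.16 + 0.07 + 0 + 0 = 0.57
R0 < 1, so the population is declining.

declining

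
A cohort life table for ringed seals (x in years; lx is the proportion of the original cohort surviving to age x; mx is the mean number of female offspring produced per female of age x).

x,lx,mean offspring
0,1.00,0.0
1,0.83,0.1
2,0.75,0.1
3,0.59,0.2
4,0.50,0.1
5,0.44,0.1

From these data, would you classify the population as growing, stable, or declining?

R0 = Σ lx·mx = 0 + 0.083 + 0.075 + 0.118 + 0.05 + 0.044 = 0.37
R0 < 1, so the population is declining.

declining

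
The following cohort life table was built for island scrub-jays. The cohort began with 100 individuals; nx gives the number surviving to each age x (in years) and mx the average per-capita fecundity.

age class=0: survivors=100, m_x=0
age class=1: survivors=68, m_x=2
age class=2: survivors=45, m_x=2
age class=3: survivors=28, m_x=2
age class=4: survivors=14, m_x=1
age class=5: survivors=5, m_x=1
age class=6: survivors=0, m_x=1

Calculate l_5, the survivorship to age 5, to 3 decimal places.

l_5 = n_5/n_0 = 5/100 = 0.05 → 0.050

0.050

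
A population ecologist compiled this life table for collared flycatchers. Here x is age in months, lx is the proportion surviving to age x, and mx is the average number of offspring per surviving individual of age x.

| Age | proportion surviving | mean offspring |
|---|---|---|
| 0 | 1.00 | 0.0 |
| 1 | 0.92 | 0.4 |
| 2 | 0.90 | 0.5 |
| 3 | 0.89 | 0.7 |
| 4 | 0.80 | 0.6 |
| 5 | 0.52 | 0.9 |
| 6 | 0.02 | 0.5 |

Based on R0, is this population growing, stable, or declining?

R0 = Σ lx·mx = 0 + 0.368 + 0.45 + 0.623 + 0.48 + 0.468 + 0.01 = 2.399
R0 > 1, so the population is growing.

growing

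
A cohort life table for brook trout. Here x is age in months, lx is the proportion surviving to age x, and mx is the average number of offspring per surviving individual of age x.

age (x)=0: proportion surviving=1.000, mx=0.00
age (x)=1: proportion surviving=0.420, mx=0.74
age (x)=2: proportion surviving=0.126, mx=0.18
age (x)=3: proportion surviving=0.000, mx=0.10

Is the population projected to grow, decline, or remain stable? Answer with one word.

R0 = Σ lx·mx = 0 + 0.3108 + 0.02268 + 0 = 0.33348
R0 < 1, so the population is declining.

declining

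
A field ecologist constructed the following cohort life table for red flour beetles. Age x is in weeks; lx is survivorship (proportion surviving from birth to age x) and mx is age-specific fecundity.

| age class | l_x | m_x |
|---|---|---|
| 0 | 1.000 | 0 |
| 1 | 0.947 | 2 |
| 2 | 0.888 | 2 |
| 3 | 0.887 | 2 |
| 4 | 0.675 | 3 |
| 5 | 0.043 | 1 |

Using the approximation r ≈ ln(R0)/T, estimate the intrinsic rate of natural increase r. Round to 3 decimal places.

R0 = Σ lx·mx = 0 + 1.894 + 1.776 + 1.774 + 2.025 + 0.043 = 7.512
Σ x·lx·mx = 19.083; T = 19.083/7.512 = 2.54034…
r ≈ ln(R0)/T = ln(7.512)/2.54034… = 0.79379… → 0.794

0.794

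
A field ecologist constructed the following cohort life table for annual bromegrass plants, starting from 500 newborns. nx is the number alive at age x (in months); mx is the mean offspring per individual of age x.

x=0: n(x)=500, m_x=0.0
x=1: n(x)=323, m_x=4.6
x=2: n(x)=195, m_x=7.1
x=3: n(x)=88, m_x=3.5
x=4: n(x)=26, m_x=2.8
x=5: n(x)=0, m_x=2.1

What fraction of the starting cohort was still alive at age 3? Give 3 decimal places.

l_3 = n_3/n_0 = 88/500 = 0.176 → 0.176

0.176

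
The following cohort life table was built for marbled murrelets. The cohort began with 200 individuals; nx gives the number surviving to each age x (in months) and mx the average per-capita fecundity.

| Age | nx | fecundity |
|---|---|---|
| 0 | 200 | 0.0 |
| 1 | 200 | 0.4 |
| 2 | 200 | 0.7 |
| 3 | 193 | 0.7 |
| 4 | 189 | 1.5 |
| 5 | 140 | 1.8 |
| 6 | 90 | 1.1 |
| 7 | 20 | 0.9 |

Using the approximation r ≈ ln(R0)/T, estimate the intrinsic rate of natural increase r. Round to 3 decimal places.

lx = nx/n0 = nx/200: 1, 1, 1, 0.965, 0.945, 0.7, 0.45, 0.1
R0 = Σ lx·mx = 0 + 0.4 + 0.7 + 0.6755 + 1.4175 + 1.26 + 0.495 + 0.09 = 5.038
Σ x·lx·mx = 19.3965; T = 19.3965/5.038 = 3.85004…
r ≈ ln(R0)/T = ln(5.038)/3.85004… = 0.42… → 0.420

0.420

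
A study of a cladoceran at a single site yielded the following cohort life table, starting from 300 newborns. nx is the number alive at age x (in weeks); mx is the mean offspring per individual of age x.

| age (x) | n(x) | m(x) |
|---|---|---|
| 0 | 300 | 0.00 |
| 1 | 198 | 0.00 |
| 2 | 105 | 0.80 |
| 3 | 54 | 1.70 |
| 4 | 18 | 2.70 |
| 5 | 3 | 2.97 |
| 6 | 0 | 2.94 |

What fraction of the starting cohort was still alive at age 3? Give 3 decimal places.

0.180

l_3 = n_3/n_0 = 54/300 = 0.18 → 0.180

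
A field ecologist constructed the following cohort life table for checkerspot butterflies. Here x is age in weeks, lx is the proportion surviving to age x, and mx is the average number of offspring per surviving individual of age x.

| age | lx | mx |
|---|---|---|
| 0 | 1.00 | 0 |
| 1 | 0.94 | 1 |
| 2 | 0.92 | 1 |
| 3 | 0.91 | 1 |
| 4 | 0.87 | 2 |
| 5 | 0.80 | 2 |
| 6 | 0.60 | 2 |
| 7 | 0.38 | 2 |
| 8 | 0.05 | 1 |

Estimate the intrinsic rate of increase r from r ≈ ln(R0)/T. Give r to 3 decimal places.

R0 = Σ lx·mx = 0 + 0.94 + 0.92 + 0.91 + 1.74 + 1.6 + 1.2 + 0.76 + 0.05 = 8.12
Σ x·lx·mx = 33.39; T = 33.39/8.12 = 4.11207…
r ≈ ln(R0)/T = ln(8.12)/4.11207… = 0.50931… → 0.509

0.509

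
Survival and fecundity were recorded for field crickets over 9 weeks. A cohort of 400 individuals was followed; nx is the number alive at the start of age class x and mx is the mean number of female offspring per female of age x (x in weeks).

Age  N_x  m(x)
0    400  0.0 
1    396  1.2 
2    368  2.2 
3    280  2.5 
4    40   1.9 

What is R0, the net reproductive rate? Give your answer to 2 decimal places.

lx = nx/n0 = nx/400: 1, 0.99, 0.92, 0.7, 0.1
lx·mx by age: 0, 1.188, 2.024, 1.75, 0.19
R0 = Σ lx·mx = 5.152 → 5.15

5.15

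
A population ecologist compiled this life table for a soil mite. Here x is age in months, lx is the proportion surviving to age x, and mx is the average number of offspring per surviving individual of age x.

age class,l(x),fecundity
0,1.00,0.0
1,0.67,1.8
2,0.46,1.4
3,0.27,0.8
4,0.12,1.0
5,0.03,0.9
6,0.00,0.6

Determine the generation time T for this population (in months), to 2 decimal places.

1.70

lx·mx: 0, 1.206, 0.644, 0.216, 0.12, 0.027, 0 → R0 = 2.213
x·lx·mx: 0, 1.206, 1.288, 0.648, 0.48, 0.135, 0 → Σ = 3.757
T = 3.757 / 2.213 = 1.697695… → 1.70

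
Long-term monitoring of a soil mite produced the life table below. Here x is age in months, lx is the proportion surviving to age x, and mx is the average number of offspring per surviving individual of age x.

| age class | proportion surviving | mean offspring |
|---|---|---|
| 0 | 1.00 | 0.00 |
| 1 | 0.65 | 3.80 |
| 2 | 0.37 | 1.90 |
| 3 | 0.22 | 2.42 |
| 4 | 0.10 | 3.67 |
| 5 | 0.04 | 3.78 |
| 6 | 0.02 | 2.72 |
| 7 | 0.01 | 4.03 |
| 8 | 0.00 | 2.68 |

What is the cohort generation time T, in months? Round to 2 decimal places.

lx·mx: 0, 2.47, 0.703, 0.5324, 0.367, 0.1512, 0.0544, 0.0403, 0 → R0 = 4.3183
x·lx·mx: 0, 2.47, 1.406, 1.5972, 1.468, 0.756, 0.3264, 0.2821, 0 → Σ = 8.3057
T = 8.3057 / 4.3183 = 1.923373… → 1.92

1.92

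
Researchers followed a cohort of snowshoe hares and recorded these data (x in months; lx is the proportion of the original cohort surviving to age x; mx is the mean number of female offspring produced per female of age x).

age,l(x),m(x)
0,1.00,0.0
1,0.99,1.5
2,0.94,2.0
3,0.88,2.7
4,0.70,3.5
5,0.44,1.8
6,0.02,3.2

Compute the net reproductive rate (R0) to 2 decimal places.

9.05

lx·mx by age: 0, 1.485, 1.88, 2.376, 2.45, 0.792, 0.064
R0 = Σ lx·mx = 9.047 → 9.05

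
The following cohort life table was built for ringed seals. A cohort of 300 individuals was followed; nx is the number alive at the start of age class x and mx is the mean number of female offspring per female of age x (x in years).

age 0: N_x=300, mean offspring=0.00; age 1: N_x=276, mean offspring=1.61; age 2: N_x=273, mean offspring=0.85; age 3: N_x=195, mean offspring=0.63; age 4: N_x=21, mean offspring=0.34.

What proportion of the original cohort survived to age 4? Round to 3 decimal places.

0.070

l_4 = n_4/n_0 = 21/300 = 0.07 → 0.070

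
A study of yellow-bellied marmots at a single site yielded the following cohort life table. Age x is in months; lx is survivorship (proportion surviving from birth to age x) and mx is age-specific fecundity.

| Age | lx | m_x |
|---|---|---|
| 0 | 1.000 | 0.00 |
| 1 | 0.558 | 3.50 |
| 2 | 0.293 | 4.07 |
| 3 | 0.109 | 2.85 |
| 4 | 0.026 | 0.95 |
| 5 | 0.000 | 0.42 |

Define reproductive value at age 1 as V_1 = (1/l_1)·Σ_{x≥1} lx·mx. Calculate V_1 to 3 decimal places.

6.238

lx·mx for x ≥ 1: 1.953, 1.19251, 0.31065, 0.0247, 0 → sum = 3.48086
V_1 = 3.48086 / l_1 = 3.48086 / 0.558 = 6.2381… → 6.238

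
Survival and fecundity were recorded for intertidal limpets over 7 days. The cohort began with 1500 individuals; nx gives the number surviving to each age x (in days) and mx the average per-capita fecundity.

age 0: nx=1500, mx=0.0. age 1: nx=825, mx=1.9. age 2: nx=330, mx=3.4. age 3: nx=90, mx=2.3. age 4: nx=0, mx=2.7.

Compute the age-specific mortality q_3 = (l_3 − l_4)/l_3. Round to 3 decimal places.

1.000

lx = nx/n0 = nx/1500: 1, 0.55, 0.22, 0.06, 0
q_3 = (l_3 − l_4) / l_3 = (0.06 − 0) / 0.06
     = 0.06 / 0.06 = 1 → 1.000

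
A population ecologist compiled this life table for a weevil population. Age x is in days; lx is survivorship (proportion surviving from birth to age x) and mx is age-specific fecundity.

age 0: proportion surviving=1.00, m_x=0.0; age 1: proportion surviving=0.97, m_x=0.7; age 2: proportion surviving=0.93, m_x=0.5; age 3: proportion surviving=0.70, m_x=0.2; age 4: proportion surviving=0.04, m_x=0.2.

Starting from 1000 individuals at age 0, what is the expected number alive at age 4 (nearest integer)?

Expected survivors = N0 · l_4 = 1000 × 0.04 = 40 → 40

40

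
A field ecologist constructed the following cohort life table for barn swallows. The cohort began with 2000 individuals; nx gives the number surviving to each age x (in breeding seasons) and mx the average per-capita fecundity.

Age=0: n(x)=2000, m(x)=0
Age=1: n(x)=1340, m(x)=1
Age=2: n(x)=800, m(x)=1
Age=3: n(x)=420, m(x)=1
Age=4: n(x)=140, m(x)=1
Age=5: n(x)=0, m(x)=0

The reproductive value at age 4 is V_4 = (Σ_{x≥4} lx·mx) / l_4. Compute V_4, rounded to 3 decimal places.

1.000

lx = nx/n0 = nx/2000: 1, 0.67, 0.4, 0.21, 0.07, 0
lx·mx for x ≥ 4: 0.07, 0 → sum = 0.07
V_4 = 0.07 / l_4 = 0.07 / 0.07 = 1 → 1.000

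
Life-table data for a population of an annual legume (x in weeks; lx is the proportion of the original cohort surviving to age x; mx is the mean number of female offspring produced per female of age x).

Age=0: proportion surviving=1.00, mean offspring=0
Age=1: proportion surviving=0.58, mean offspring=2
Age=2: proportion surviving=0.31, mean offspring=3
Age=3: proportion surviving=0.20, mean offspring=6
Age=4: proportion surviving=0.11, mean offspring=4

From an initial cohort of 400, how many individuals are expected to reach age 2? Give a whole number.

Expected survivors = N0 · l_2 = 400 × 0.31 = 124 → 124

124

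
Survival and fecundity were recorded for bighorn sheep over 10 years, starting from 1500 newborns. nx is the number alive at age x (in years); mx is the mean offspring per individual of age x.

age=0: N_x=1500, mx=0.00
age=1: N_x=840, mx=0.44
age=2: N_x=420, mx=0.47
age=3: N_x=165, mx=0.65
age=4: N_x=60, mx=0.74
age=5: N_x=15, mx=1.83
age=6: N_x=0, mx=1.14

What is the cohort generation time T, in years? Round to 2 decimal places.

1.88

lx = nx/n0 = nx/1500: 1, 0.56, 0.28, 0.11, 0.04, 0.01, 0
lx·mx: 0, 0.2464, 0.1316, 0.0715, 0.0296, 0.0183, 0 → R0 = 0.4974
x·lx·mx: 0, 0.2464, 0.2632, 0.2145, 0.1184, 0.0915, 0 → Σ = 0.934
T = 0.934 / 0.4974 = 1.877764… → 1.88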